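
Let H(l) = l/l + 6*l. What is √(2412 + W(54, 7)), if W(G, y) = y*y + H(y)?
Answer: 2*√626 ≈ 50.040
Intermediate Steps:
H(l) = 1 + 6*l
W(G, y) = 1 + y² + 6*y (W(G, y) = y*y + (1 + 6*y) = y² + (1 + 6*y) = 1 + y² + 6*y)
√(2412 + W(54, 7)) = √(2412 + (1 + 7² + 6*7)) = √(2412 + (1 + 49 + 42)) = √(2412 + 92) = √2504 = 2*√626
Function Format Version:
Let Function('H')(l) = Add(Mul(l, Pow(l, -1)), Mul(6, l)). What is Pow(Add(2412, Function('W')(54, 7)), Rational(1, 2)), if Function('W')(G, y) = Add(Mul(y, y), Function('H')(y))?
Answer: Mul(2, Pow(626, Rational(1, 2))) ≈ 50.040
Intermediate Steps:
Function('H')(l) = Add(1, Mul(6, l))
Function('W')(G, y) = Add(1, Pow(y, 2), Mul(6, y)) (Function('W')(G, y) = Add(Mul(y, y), Add(1, Mul(6, y))) = Add(Pow(y, 2), Add(1, Mul(6, y))) = Add(1, Pow(y, 2), Mul(6, y)))
Pow(Add(2412, Function('W')(54, 7)), Rational(1, 2)) = Pow(Add(2412, Add(1, Pow(7, 2), Mul(6, 7))), Rational(1, 2)) = Pow(Add(2412, Add(1, 49, 42)), Rational(1, 2)) = Pow(Add(2412, 92), Rational(1, 2)) = Pow(2504, Rational(1, 2)) = Mul(2, Pow(626, Rational(1, 2)))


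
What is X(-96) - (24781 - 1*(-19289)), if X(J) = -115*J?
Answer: -33030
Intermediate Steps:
X(-96) - (24781 - 1*(-19289)) = -115*(-96) - (24781 - 1*(-19289)) = 11040 - (24781 + 19289) = 11040 - 1*44070 = 11040 - 44070 = -33030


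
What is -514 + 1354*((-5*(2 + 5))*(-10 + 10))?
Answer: -514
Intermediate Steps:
-514 + 1354*((-5*(2 + 5))*(-10 + 10)) = -514 + 1354*(-5*7*0) = -514 + 1354*(-35*0) = -514 + 1354*0 = -514 + 0 = -514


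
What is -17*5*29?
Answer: -2465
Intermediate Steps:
-17*5*29 = -85*29 = -2465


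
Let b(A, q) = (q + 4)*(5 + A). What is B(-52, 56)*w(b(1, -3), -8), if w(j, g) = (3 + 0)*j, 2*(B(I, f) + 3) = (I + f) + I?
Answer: -486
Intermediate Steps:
B(I, f) = -3 + I + f/2 (B(I, f) = -3 + ((I + f) + I)/2 = -3 + (f + 2*I)/2 = -3 + (I + f/2) = -3 + I + f/2)
b(A, q) = (4 + q)*(5 + A)
w(j, g) = 3*j
B(-52, 56)*w(b(1, -3), -8) = (-3 - 52 + (½)*56)*(3*(20 + 4*1 + 5*(-3) + 1*(-3))) = (-3 - 52 + 28)*(3*(20 + 4 - 15 - 3)) = -81*6 = -27*18 = -486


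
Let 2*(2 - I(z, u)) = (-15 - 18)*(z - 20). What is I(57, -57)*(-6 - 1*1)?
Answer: -8575/2 ≈ -4287.5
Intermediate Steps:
I(z, u) = -328 + 33*z/2 (I(z, u) = 2 - (-15 - 18)*(z - 20)/2 = 2 - (-33)*(-20 + z)/2 = 2 - (660 - 33*z)/2 = 2 + (-330 + 33*z/2) = -328 + 33*z/2)
I(57, -57)*(-6 - 1*1) = (-328 + (33/2)*57)*(-6 - 1*1) = (-328 + 1881/2)*(-6 - 1) = (1225/2)*(-7) = -8575/2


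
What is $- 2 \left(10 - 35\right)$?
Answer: $50$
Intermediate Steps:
$- 2 \left(10 - 35\right) = \left(-2\right) \left(-25\right) = 50$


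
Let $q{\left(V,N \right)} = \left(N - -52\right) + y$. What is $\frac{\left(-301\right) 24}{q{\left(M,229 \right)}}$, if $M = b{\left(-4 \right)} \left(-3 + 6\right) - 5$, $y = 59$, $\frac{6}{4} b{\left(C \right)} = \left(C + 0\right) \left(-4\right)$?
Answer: $- \frac{1806}{85} \approx -21.247$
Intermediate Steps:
$b{\left(C \right)} = - \frac{8 C}{3}$ ($b{\left(C \right)} = \frac{2 \left(C + 0\right) \left(-4\right)}{3} = \frac{2 C \left(-4\right)}{3} = \frac{2 \left(- 4 C\right)}{3} = - \frac{8 C}{3}$)
$M = 27$ ($M = \left(- \frac{8}{3}\right) \left(-4\right) \left(-3 + 6\right) - 5 = \frac{32}{3} \cdot 3 - 5 = 32 - 5 = 27$)
$q{\left(V,N \right)} = 111 + N$ ($q{\left(V,N \right)} = \left(N - -52\right) + 59 = \left(N + 52\right) + 59 = \left(52 + N\right) + 59 = 111 + N$)
$\frac{\left(-301\right) 24}{q{\left(M,229 \right)}} = \frac{\left(-301\right) 24}{111 + 229} = - \frac{7224}{340} = \left(-7224\right) \frac{1}{340} = - \frac{1806}{85}$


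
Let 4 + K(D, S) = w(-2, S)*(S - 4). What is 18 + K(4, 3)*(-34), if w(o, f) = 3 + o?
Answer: 188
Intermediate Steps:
K(D, S) = -8 + S (K(D, S) = -4 + (3 - 2)*(S - 4) = -4 + 1*(-4 + S) = -4 + (-4 + S) = -8 + S)
18 + K(4, 3)*(-34) = 18 + (-8 + 3)*(-34) = 18 - 5*(-34) = 18 + 170 = 188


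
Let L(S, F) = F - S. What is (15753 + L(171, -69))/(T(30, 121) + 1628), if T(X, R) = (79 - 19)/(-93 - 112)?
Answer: 636033/66736 ≈ 9.5306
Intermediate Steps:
T(X, R) = -12/41 (T(X, R) = 60/(-205) = 60*(-1/205) = -12/41)
(15753 + L(171, -69))/(T(30, 121) + 1628) = (15753 + (-69 - 1*171))/(-12/41 + 1628) = (15753 + (-69 - 171))/(66736/41) = (15753 - 240)*(41/66736) = 15513*(41/66736) = 636033/66736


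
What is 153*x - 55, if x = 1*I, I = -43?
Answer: -6634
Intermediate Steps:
x = -43 (x = 1*(-43) = -43)
153*x - 55 = 153*(-43) - 55 = -6579 - 55 = -6634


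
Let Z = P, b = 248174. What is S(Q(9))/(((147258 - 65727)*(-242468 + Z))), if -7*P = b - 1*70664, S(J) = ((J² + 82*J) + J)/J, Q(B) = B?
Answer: -322/76426588683 ≈ -4.2132e-9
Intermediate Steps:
S(J) = (J² + 83*J)/J
P = -177510/7 (P = -(248174 - 1*70664)/7 = -(248174 - 70664)/7 = -⅐*177510 = -177510/7 ≈ -25359.)
Z = -177510/7 ≈ -25359.
S(Q(9))/(((147258 - 65727)*(-242468 + Z))) = (83 + 9)/(((147258 - 65727)*(-242468 - 177510/7))) = 92/((81531*(-1874786/7))) = 92/(-152853177366/7) = 92*(-7/152853177366) = -322/76426588683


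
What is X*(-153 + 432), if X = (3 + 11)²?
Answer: 54684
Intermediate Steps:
X = 196 (X = 14² = 196)
X*(-153 + 432) = 196*(-153 + 432) = 196*279 = 54684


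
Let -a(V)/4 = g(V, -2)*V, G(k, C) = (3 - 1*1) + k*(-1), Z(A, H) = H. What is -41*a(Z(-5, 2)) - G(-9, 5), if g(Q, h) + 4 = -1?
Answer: -1651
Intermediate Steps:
g(Q, h) = -5 (g(Q, h) = -4 - 1 = -5)
G(k, C) = 2 - k (G(k, C) = (3 - 1) - k = 2 - k)
a(V) = 20*V (a(V) = -(-20)*V = 20*V)
-41*a(Z(-5, 2)) - G(-9, 5) = -820*2 - (2 - 1*(-9)) = -41*40 - (2 + 9) = -1640 - 1*11 = -1640 - 11 = -1651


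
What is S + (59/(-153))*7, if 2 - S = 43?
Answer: -6686/153 ≈ -43.699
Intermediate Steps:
S = -41 (S = 2 - 1*43 = 2 - 43 = -41)
S + (59/(-153))*7 = -41 + (59/(-153))*7 = -41 + (59*(-1/153))*7 = -41 - 59/153*7 = -41 - 413/153 = -6686/153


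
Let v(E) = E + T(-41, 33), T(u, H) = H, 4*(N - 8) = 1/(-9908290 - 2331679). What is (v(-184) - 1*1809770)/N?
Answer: -29537835909932/130559669 ≈ -2.2624e+5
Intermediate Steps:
N = 391679007/48959876 (N = 8 + 1/(4*(-9908290 - 2331679)) = 8 + (¼)/(-12239969) = 8 + (¼)*(-1/12239969) = 8 - 1/48959876 = 391679007/48959876 ≈ 8.0000)
v(E) = 33 + E (v(E) = E + 33 = 33 + E)
(v(-184) - 1*1809770)/N = ((33 - 184) - 1*1809770)/(391679007/48959876) = (-151 - 1809770)*(48959876/391679007) = -1809921*48959876/391679007 = -29537835909932/130559669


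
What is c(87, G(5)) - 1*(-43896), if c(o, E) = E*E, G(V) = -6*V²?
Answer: 66396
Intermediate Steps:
c(o, E) = E²
c(87, G(5)) - 1*(-43896) = (-6*5²)² - 1*(-43896) = (-6*25)² + 43896 = (-150)² + 43896 = 22500 + 43896 = 66396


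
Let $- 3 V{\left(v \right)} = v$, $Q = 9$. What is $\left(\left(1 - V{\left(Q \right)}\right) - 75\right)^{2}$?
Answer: $5041$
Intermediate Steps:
$V{\left(v \right)} = - \frac{v}{3}$
$\left(\left(1 - V{\left(Q \right)}\right) - 75\right)^{2} = \left(\left(1 - \left(- \frac{1}{3}\right) 9\right) - 75\right)^{2} = \left(\left(1 - -3\right) - 75\right)^{2} = \left(\left(1 + 3\right) - 75\right)^{2} = \left(4 - 75\right)^{2} = \left(-71\right)^{2} = 5041$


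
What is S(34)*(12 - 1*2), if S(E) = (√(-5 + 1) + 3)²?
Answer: 50 + 120*I ≈ 50.0 + 120.0*I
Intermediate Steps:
S(E) = (3 + 2*I)² (S(E) = (√(-4) + 3)² = (2*I + 3)² = (3 + 2*I)²)
S(34)*(12 - 1*2) = (5 + 12*I)*(12 - 1*2) = (5 + 12*I)*(12 - 2) = (5 + 12*I)*10 = 50 + 120*I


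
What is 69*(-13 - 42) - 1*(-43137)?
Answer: 39342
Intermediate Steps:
69*(-13 - 42) - 1*(-43137) = 69*(-55) + 43137 = -3795 + 43137 = 39342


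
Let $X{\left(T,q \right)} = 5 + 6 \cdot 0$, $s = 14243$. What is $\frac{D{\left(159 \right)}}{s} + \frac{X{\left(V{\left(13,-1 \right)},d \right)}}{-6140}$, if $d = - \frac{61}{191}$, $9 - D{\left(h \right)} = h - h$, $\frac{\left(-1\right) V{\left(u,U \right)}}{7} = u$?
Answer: $- \frac{3191}{17490404} \approx -0.00018244$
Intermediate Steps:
$V{\left(u,U \right)} = - 7 u$
$D{\left(h \right)} = 9$ ($D{\left(h \right)} = 9 - \left(h - h\right) = 9 - 0 = 9 + 0 = 9$)
$d = - \frac{61}{191}$ ($d = \left(-61\right) \frac{1}{191} = - \frac{61}{191} \approx -0.31937$)
$X{\left(T,q \right)} = 5$ ($X{\left(T,q \right)} = 5 + 0 = 5$)
$\frac{D{\left(159 \right)}}{s} + \frac{X{\left(V{\left(13,-1 \right)},d \right)}}{-6140} = \frac{9}{14243} + \frac{5}{-6140} = 9 \cdot \frac{1}{14243} + 5 \left(- \frac{1}{6140}\right) = \frac{9}{14243} - \frac{1}{1228} = - \frac{3191}{17490404}$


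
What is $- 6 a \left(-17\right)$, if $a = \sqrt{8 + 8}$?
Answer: $408$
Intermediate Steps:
$a = 4$ ($a = \sqrt{16} = 4$)
$- 6 a \left(-17\right) = \left(-6\right) 4 \left(-17\right) = \left(-24\right) \left(-17\right) = 408$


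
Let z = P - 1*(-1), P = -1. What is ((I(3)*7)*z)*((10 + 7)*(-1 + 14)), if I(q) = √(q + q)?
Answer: 0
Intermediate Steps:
I(q) = √2*√q (I(q) = √(2*q) = √2*√q)
z = 0 (z = -1 - 1*(-1) = -1 + 1 = 0)
((I(3)*7)*z)*((10 + 7)*(-1 + 14)) = (((√2*√3)*7)*0)*((10 + 7)*(-1 + 14)) = ((√6*7)*0)*(17*13) = ((7*√6)*0)*221 = 0*221 = 0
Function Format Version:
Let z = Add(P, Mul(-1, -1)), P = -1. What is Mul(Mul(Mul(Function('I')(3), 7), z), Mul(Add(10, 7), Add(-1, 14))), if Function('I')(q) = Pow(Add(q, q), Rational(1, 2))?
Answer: 0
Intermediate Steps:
Function('I')(q) = Mul(Pow(2, Rational(1, 2)), Pow(q, Rational(1, 2))) (Function('I')(q) = Pow(Mul(2, q), Rational(1, 2)) = Mul(Pow(2, Rational(1, 2)), Pow(q, Rational(1, 2))))
z = 0 (z = Add(-1, Mul(-1, -1)) = Add(-1, 1) = 0)
Mul(Mul(Mul(Function('I')(3), 7), z), Mul(Add(10, 7), Add(-1, 14))) = Mul(Mul(Mul(Mul(Pow(2, Rational(1, 2)), Pow(3, Rational(1, 2))), 7), 0), Mul(Add(10, 7), Add(-1, 14))) = Mul(Mul(Mul(Pow(6, Rational(1, 2)), 7), 0), Mul(17, 13)) = Mul(Mul(Mul(7, Pow(6, Rational(1, 2))), 0), 221) = Mul(0, 221) = 0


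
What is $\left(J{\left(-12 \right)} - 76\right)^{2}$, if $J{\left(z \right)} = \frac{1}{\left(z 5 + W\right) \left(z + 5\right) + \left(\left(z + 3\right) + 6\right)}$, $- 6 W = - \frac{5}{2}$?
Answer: $\frac{142605927424}{24690961} \approx 5775.6$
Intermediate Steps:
$W = \frac{5}{12}$ ($W = - \frac{\left(-5\right) \frac{1}{2}}{6} = \left(- \frac{1}{6}\right) \left(- \frac{5}{2}\right) = \frac{5}{12} \approx 0.41667$)
$J{\left(z \right)} = \frac{1}{9 + z + \left(5 + z\right) \left(\frac{5}{12} + 5 z\right)}$ ($J{\left(z \right)} = \frac{1}{\left(z 5 + \frac{5}{12}\right) \left(z + 5\right) + \left(\left(z + 3\right) + 6\right)} = \frac{1}{\left(5 z + \frac{5}{12}\right) \left(5 + z\right) + \left(\left(3 + z\right) + 6\right)} = \frac{1}{\left(\frac{5}{12} + 5 z\right) \left(5 + z\right) + \left(9 + z\right)} = \frac{1}{\left(5 + z\right) \left(\frac{5}{12} + 5 z\right) + \left(9 + z\right)} = \frac{1}{9 + z + \left(5 + z\right) \left(\frac{5}{12} + 5 z\right)}$)
$\left(J{\left(-12 \right)} - 76\right)^{2} = \left(\frac{12}{133 + 60 \left(-12\right)^{2} + 317 \left(-12\right)} - 76\right)^{2} = \left(\frac{12}{133 + 60 \cdot 144 - 3804} - 76\right)^{2} = \left(\frac{12}{133 + 8640 - 3804} - 76\right)^{2} = \left(\frac{12}{4969} - 76\right)^{2} = \left(- \frac{377632}{4969}\right)^{2} = \frac{142605927424}{24690961}$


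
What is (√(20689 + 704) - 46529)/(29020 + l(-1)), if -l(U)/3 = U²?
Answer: -46529/29017 + 3*√2377/29017 ≈ -1.5985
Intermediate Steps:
l(U) = -3*U²
(√(20689 + 704) - 46529)/(29020 + l(-1)) = (√(20689 + 704) - 46529)/(29020 - 3*(-1)²) = (√21393 - 46529)/(29020 - 3*1) = (3*√2377 - 46529)/(29020 - 3) = (-46529 + 3*√2377)/29017 = (-46529 + 3*√2377)*(1/29017) = -46529/29017 + 3*√2377/29017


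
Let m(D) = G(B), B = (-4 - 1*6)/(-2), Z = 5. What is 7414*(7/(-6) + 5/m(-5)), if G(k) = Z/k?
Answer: 85261/3 ≈ 28420.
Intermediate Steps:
B = 5 (B = (-4 - 6)*(-1/2) = -10*(-1/2) = 5)
G(k) = 5/k
m(D) = 1 (m(D) = 5/5 = 5*(1/5) = 1)
7414*(7/(-6) + 5/m(-5)) = 7414*(7/(-6) + 5/1) = 7414*(7*(-1/6) + 5*1) = 7414*(-7/6 + 5) = 7414*(23/6) = 85261/3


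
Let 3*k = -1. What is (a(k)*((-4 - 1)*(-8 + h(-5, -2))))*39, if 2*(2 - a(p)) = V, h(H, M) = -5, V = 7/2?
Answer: 2535/4 ≈ 633.75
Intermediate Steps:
V = 7/2 (V = 7*(½) = 7/2 ≈ 3.5000)
k = -⅓ (k = (⅓)*(-1) = -⅓ ≈ -0.33333)
a(p) = ¼ (a(p) = 2 - ½*7/2 = 2 - 7/4 = ¼)
(a(k)*((-4 - 1)*(-8 + h(-5, -2))))*39 = (((-4 - 1)*(-8 - 5))/4)*39 = ((-5*(-13))/4)*39 = ((¼)*65)*39 = (65/4)*39 = 2535/4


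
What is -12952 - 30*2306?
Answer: -82132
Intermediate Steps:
-12952 - 30*2306 = -12952 - 69180 = -82132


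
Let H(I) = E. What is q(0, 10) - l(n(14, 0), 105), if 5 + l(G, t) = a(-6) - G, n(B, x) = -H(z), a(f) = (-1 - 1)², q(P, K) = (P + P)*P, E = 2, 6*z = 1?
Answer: -1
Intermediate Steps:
z = ⅙ (z = (⅙)*1 = ⅙ ≈ 0.16667)
H(I) = 2
q(P, K) = 2*P² (q(P, K) = (2*P)*P = 2*P²)
a(f) = 4 (a(f) = (-2)² = 4)
n(B, x) = -2 (n(B, x) = -1*2 = -2)
l(G, t) = -1 - G (l(G, t) = -5 + (4 - G) = -1 - G)
q(0, 10) - l(n(14, 0), 105) = 2*0² - (-1 - 1*(-2)) = 2*0 - (-1 + 2) = 0 - 1*1 = 0 - 1 = -1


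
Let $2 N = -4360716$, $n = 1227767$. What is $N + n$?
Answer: $-952591$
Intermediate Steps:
$N = -2180358$ ($N = \frac{1}{2} \left(-4360716\right) = -2180358$)
$N + n = -2180358 + 1227767 = -952591$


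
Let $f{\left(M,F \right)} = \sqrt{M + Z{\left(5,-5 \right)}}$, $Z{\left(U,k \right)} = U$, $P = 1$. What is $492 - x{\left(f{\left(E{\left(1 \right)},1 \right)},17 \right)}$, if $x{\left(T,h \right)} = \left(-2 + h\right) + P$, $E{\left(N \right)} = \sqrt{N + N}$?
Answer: $476$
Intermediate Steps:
$E{\left(N \right)} = \sqrt{2} \sqrt{N}$ ($E{\left(N \right)} = \sqrt{2 N} = \sqrt{2} \sqrt{N}$)
$f{\left(M,F \right)} = \sqrt{5 + M}$ ($f{\left(M,F \right)} = \sqrt{M + 5} = \sqrt{5 + M}$)
$x{\left(T,h \right)} = -1 + h$ ($x{\left(T,h \right)} = \left(-2 + h\right) + 1 = -1 + h$)
$492 - x{\left(f{\left(E{\left(1 \right)},1 \right)},17 \right)} = 492 - \left(-1 + 17\right) = 492 - 16 = 476$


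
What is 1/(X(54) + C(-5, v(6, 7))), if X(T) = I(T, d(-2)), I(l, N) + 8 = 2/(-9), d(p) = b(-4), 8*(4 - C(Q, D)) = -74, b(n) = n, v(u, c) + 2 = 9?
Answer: 36/181 ≈ 0.19889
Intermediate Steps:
v(u, c) = 7 (v(u, c) = -2 + 9 = 7)
C(Q, D) = 53/4 (C(Q, D) = 4 - ⅛*(-74) = 4 + 37/4 = 53/4)
d(p) = -4
I(l, N) = -74/9 (I(l, N) = -8 + 2/(-9) = -8 + 2*(-⅑) = -8 - 2/9 = -74/9)
X(T) = -74/9
1/(X(54) + C(-5, v(6, 7))) = 1/(-74/9 + 53/4) = 1/(181/36) = 36/181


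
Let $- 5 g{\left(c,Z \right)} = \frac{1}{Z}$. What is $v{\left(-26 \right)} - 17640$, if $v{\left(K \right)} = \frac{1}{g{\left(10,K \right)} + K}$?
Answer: $- \frac{59605690}{3379} \approx -17640.0$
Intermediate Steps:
$g{\left(c,Z \right)} = - \frac{1}{5 Z}$
$v{\left(K \right)} = \frac{1}{K - \frac{1}{5 K}}$ ($v{\left(K \right)} = \frac{1}{- \frac{1}{5 K} + K} = \frac{1}{K - \frac{1}{5 K}}$)
$v{\left(-26 \right)} - 17640 = 5 \left(-26\right) \frac{1}{-1 + 5 \left(-26\right)^{2}} - 17640 = 5 \left(-26\right) \frac{1}{-1 + 5 \cdot 676} - 17640 = 5 \left(-26\right) \frac{1}{-1 + 3380} - 17640 = 5 \left(-26\right) \frac{1}{3379} - 17640 = - \frac{130}{3379} - 17640 = - \frac{59605690}{3379}$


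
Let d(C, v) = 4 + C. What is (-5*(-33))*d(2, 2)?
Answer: 990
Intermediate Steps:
(-5*(-33))*d(2, 2) = (-5*(-33))*(4 + 2) = 165*6 = 990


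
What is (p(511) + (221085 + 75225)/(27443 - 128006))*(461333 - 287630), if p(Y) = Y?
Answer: 2958242167083/33521 ≈ 8.8250e+7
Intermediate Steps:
(p(511) + (221085 + 75225)/(27443 - 128006))*(461333 - 287630) = (511 + (221085 + 75225)/(27443 - 128006))*(461333 - 287630) = (511 + 296310/(-100563))*173703 = (511 + 296310*(-1/100563))*173703 = (511 - 98770/33521)*173703 = (17030461/33521)*173703 = 2958242167083/33521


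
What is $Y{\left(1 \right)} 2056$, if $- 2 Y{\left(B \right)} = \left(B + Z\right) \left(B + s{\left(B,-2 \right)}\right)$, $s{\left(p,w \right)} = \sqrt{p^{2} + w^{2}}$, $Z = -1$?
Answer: $0$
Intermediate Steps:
$Y{\left(B \right)} = - \frac{\left(-1 + B\right) \left(B + \sqrt{4 + B^{2}}\right)}{2}$ ($Y{\left(B \right)} = - \frac{\left(B - 1\right) \left(B + \sqrt{B^{2} + \left(-2\right)^{2}}\right)}{2} = - \frac{\left(-1 + B\right) \left(B + \sqrt{B^{2} + 4}\right)}{2} = - \frac{\left(-1 + B\right) \left(B + \sqrt{4 + B^{2}}\right)}{2}$)
$Y{\left(1 \right)} 2056 = \left(\frac{1}{2} \cdot 1 + \frac{\sqrt{4 + 1^{2}}}{2} - \frac{1^{2}}{2} - \frac{\sqrt{4 + 1^{2}}}{2}\right) 2056 = \left(\frac{1}{2} + \frac{\sqrt{4 + 1}}{2} - \frac{1}{2} - \frac{\sqrt{4 + 1}}{2}\right) 2056 = \left(\frac{1}{2} + \frac{\sqrt{5}}{2} - \frac{1}{2} - \frac{\sqrt{5}}{2}\right) 2056 = 0 \cdot 2056 = 0$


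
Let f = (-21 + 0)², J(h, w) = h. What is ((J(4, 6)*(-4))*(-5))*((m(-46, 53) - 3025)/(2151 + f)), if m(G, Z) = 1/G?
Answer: -695755/7452 ≈ -93.365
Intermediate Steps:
f = 441 (f = (-21)² = 441)
((J(4, 6)*(-4))*(-5))*((m(-46, 53) - 3025)/(2151 + f)) = ((4*(-4))*(-5))*((1/(-46) - 3025)/(2151 + 441)) = (-16*(-5))*((-1/46 - 3025)/2592) = 80*(-139151/46*1/2592) = 80*(-139151/119232) = -695755/7452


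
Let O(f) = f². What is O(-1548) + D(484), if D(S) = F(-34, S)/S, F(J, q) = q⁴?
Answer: 115776208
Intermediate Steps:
D(S) = S³ (D(S) = S⁴/S = S³)
O(-1548) + D(484) = (-1548)² + 484³ = 2396304 + 113379904 = 115776208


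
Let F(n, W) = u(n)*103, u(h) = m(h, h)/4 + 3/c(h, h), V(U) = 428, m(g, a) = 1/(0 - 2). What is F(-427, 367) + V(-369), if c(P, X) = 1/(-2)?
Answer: -1623/8 ≈ -202.88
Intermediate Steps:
m(g, a) = -½ (m(g, a) = 1/(-2) = -½)
c(P, X) = -½
u(h) = -49/8 (u(h) = -½/4 + 3/(-½) = -½*¼ + 3*(-2) = -⅛ - 6 = -49/8)
F(n, W) = -5047/8 (F(n, W) = -49/8*103 = -5047/8)
F(-427, 367) + V(-369) = -5047/8 + 428 = -1623/8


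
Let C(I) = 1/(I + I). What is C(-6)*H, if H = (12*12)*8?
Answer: -96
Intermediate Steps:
C(I) = 1/(2*I)
H = 1152 (H = 144*8 = 1152)
C(-6)*H = ((½)/(-6))*1152 = ((½)*(-⅙))*1152 = -1/12*1152 = -96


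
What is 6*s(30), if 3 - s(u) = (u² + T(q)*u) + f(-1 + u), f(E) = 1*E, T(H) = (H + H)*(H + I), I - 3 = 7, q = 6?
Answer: -40116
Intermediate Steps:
I = 10 (I = 3 + 7 = 10)
T(H) = 2*H*(10 + H) (T(H) = (H + H)*(H + 10) = (2*H)*(10 + H) = 2*H*(10 + H))
f(E) = E
s(u) = 4 - u² - 193*u (s(u) = 3 - ((u² + (2*6*(10 + 6))*u) + (-1 + u)) = 3 - ((u² + (2*6*16)*u) + (-1 + u)) = 3 - ((u² + 192*u) + (-1 + u)) = 3 - (-1 + u² + 193*u) = 3 + (1 - u² - 193*u) = 4 - u² - 193*u)
6*s(30) = 6*(4 - 1*30² - 193*30) = 6*(4 - 1*900 - 5790) = 6*(4 - 900 - 5790) = 6*(-6686) = -40116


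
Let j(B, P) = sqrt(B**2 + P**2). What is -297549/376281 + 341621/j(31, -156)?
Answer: -33061/41809 + 341621*sqrt(25297)/25297 ≈ 2147.1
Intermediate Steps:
-297549/376281 + 341621/j(31, -156) = -297549/376281 + 341621/(sqrt(31**2 + (-156)**2)) = -297549*1/376281 + 341621/(sqrt(961 + 24336)) = -33061/41809 + 341621/(sqrt(25297)) = -33061/41809 + 341621*(sqrt(25297)/25297) = -33061/41809 + 341621*sqrt(25297)/25297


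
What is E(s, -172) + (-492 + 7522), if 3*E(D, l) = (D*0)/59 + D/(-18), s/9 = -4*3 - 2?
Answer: 21097/3 ≈ 7032.3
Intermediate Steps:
s = -126 (s = 9*(-4*3 - 2) = 9*(-12 - 2) = 9*(-14) = -126)
E(D, l) = -D/54 (E(D, l) = ((D*0)/59 + D/(-18))/3 = (0*(1/59) + D*(-1/18))/3 = (0 - D/18)/3 = (-D/18)/3 = -D/54)
E(s, -172) + (-492 + 7522) = -1/54*(-126) + (-492 + 7522) = 7/3 + 7030 = 21097/3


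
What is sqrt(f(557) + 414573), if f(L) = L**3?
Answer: sqrt(173223266) ≈ 13161.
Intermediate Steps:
sqrt(f(557) + 414573) = sqrt(557**3 + 414573) = sqrt(172808693 + 414573) = sqrt(173223266)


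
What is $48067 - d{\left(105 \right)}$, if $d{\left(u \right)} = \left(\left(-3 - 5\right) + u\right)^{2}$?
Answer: $38658$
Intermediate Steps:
$d{\left(u \right)} = \left(-8 + u\right)^{2}$
$48067 - d{\left(105 \right)} = 48067 - \left(-8 + 105\right)^{2} = 48067 - 97^{2} = 48067 - 9409 = 38658$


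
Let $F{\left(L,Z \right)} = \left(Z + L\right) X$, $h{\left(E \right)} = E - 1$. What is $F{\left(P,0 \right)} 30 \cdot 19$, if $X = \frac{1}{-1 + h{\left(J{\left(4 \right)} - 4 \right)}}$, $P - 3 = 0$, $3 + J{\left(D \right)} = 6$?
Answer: $-570$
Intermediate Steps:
$J{\left(D \right)} = 3$ ($J{\left(D \right)} = -3 + 6 = 3$)
$P = 3$ ($P = 3 + 0 = 3$)
$h{\left(E \right)} = -1 + E$
$X = - \frac{1}{3}$ ($X = \frac{1}{-1 + \left(-1 + \left(3 - 4\right)\right)} = \frac{1}{-1 - 2} = \frac{1}{-3} = - \frac{1}{3} \approx -0.33333$)
$F{\left(L,Z \right)} = - \frac{L}{3} - \frac{Z}{3}$ ($F{\left(L,Z \right)} = \left(Z + L\right) \left(- \frac{1}{3}\right) = \left(L + Z\right) \left(- \frac{1}{3}\right) = - \frac{L}{3} - \frac{Z}{3}$)
$F{\left(P,0 \right)} 30 \cdot 19 = \left(\left(- \frac{1}{3}\right) 3 - 0\right) 30 \cdot 19 = \left(-1 + 0\right) 30 \cdot 19 = \left(-1\right) 30 \cdot 19 = \left(-30\right) 19 = -570$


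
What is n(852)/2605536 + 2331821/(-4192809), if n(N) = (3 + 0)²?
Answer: -675067313975/1213834976736 ≈ -0.55614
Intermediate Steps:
n(N) = 9 (n(N) = 3² = 9)
n(852)/2605536 + 2331821/(-4192809) = 9/2605536 + 2331821/(-4192809) = 9*(1/2605536) + 2331821*(-1/4192809) = 1/289504 - 2331821/4192809 = -675067313975/1213834976736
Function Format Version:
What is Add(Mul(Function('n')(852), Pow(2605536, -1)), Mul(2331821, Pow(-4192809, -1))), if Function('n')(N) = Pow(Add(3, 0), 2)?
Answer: Rational(-675067313975, 1213834976736) ≈ -0.55614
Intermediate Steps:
Function('n')(N) = 9 (Function('n')(N) = Pow(3, 2) = 9)
Add(Mul(Function('n')(852), Pow(2605536, -1)), Mul(2331821, Pow(-4192809, -1))) = Add(Mul(9, Pow(2605536, -1)), Mul(2331821, Pow(-4192809, -1))) = Add(Mul(9, Rational(1, 2605536)), Mul(2331821, Rational(-1, 4192809))) = Add(Rational(1, 289504), Rational(-2331821, 4192809)) = Rational(-675067313975, 1213834976736)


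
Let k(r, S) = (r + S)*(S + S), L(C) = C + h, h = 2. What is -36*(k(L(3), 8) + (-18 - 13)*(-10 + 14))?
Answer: -3024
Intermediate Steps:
L(C) = 2 + C (L(C) = C + 2 = 2 + C)
k(r, S) = 2*S*(S + r) (k(r, S) = (S + r)*(2*S) = 2*S*(S + r))
-36*(k(L(3), 8) + (-18 - 13)*(-10 + 14)) = -36*(2*8*(8 + (2 + 3)) + (-18 - 13)*(-10 + 14)) = -36*(2*8*(8 + 5) - 31*4) = -36*(2*8*13 - 124) = -36*(208 - 124) = -36*84 = -3024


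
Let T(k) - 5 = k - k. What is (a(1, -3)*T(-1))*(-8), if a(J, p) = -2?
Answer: 80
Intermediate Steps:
T(k) = 5 (T(k) = 5 + (k - k) = 5 + 0 = 5)
(a(1, -3)*T(-1))*(-8) = -2*5*(-8) = -10*(-8) = 80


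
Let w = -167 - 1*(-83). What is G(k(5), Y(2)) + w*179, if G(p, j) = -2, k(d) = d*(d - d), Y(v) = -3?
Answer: -15038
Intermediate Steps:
k(d) = 0 (k(d) = d*0 = 0)
w = -84 (w = -167 + 83 = -84)
G(k(5), Y(2)) + w*179 = -2 - 84*179 = -2 - 15036 = -15038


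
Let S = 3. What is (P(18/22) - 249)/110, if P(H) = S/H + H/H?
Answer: -733/330 ≈ -2.2212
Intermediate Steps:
P(H) = 1 + 3/H (P(H) = 3/H + H/H = 3/H + 1 = 1 + 3/H)
(P(18/22) - 249)/110 = ((3 + 18/22)/((18/22)) - 249)/110 = ((3 + 18*(1/22))/((18*(1/22))) - 249)*(1/110) = ((3 + 9/11)/(9/11) - 249)*(1/110) = ((11/9)*(42/11) - 249)*(1/110) = (14/3 - 249)*(1/110) = -733/3*1/110 = -733/330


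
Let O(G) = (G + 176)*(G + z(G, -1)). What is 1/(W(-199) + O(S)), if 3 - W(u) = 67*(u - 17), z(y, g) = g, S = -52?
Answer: 1/7903 ≈ 0.00012653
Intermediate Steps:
O(G) = (-1 + G)*(176 + G) (O(G) = (G + 176)*(G - 1) = (176 + G)*(-1 + G) = (-1 + G)*(176 + G))
W(u) = 1142 - 67*u (W(u) = 3 - 67*(u - 17) = 3 - 67*(-17 + u) = 3 - (-1139 + 67*u) = 3 + (1139 - 67*u) = 1142 - 67*u)
1/(W(-199) + O(S)) = 1/((1142 - 67*(-199)) + (-176 + (-52)**2 + 175*(-52))) = 1/((1142 + 13333) + (-176 + 2704 - 9100)) = 1/(14475 - 6572) = 1/7903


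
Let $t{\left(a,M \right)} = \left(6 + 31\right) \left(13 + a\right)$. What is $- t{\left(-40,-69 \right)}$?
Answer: $999$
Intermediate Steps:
$t{\left(a,M \right)} = 481 + 37 a$ ($t{\left(a,M \right)} = 37 \left(13 + a\right) = 481 + 37 a$)
$- t{\left(-40,-69 \right)} = - (481 + 37 \left(-40\right)) = - (481 - 1480) = \left(-1\right) \left(-999\right) = 999$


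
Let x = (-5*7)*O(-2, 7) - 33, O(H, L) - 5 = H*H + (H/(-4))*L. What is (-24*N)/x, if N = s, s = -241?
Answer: -11568/941 ≈ -12.293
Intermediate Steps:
O(H, L) = 5 + H² - H*L/4 (O(H, L) = 5 + (H*H + (H/(-4))*L) = 5 + (H² + (H*(-¼))*L) = 5 + (H² + (-H/4)*L) = 5 + (H² - H*L/4) = 5 + H² - H*L/4)
N = -241
x = -941/2 (x = (-5*7)*(5 + (-2)² - ¼*(-2)*7) - 33 = -35*(5 + 4 + 7/2) - 33 = -35*25/2 - 33 = -875/2 - 33 = -941/2 ≈ -470.50)
(-24*N)/x = (-24*(-241))/(-941/2) = 5784*(-2/941) = -11568/941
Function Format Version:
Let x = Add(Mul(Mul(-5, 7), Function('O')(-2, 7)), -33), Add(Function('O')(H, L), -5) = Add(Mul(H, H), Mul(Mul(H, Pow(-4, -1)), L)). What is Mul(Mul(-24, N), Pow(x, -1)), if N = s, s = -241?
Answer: Rational(-11568, 941) ≈ -12.293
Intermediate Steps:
Function('O')(H, L) = Add(5, Pow(H, 2), Mul(Rational(-1, 4), H, L)) (Function('O')(H, L) = Add(5, Add(Mul(H, H), Mul(Mul(H, Pow(-4, -1)), L))) = Add(5, Add(Pow(H, 2), Mul(Mul(H, Rational(-1, 4)), L))) = Add(5, Add(Pow(H, 2), Mul(Mul(Rational(-1, 4), H), L))) = Add(5, Add(Pow(H, 2), Mul(Rational(-1, 4), H, L))) = Add(5, Pow(H, 2), Mul(Rational(-1, 4), H, L)))
N = -241
x = Rational(-941, 2) (x = Add(Mul(Mul(-5, 7), Add(5, Pow(-2, 2), Mul(Rational(-1, 4), -2, 7))), -33) = Add(Mul(-35, Add(5, 4, Rational(7, 2))), -33) = Add(Mul(-35, Rational(25, 2)), -33) = Add(Rational(-875, 2), -33) = Rational(-941, 2) ≈ -470.50)
Mul(Mul(-24, N), Pow(x, -1)) = Mul(Mul(-24, -241), Pow(Rational(-941, 2), -1)) = Mul(5784, Rational(-2, 941)) = Rational(-11568, 941)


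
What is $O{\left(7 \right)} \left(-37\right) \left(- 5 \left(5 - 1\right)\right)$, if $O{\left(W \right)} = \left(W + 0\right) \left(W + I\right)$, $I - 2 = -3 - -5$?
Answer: $56980$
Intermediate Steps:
$I = 4$ ($I = 2 - -2 = 2 + \left(-3 + 5\right) = 2 + 2 = 4$)
$O{\left(W \right)} = W \left(4 + W\right)$ ($O{\left(W \right)} = \left(W + 0\right) \left(W + 4\right) = W \left(4 + W\right)$)
$O{\left(7 \right)} \left(-37\right) \left(- 5 \left(5 - 1\right)\right) = 7 \left(4 + 7\right) \left(-37\right) \left(- 5 \left(5 - 1\right)\right) = 7 \cdot 11 \left(-37\right) \left(\left(-5\right) 4\right) = 77 \left(-37\right) \left(-20\right) = \left(-2849\right) \left(-20\right) = 56980$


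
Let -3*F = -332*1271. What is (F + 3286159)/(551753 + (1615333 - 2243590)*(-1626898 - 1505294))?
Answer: 10280449/5903466303291 ≈ 1.7414e-6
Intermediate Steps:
F = 421972/3 (F = -(-332)*1271/3 = -⅓*(-421972) = 421972/3 ≈ 1.4066e+5)
(F + 3286159)/(551753 + (1615333 - 2243590)*(-1626898 - 1505294)) = (421972/3 + 3286159)/(551753 + (1615333 - 2243590)*(-1626898 - 1505294)) = 10280449/(3*(551753 - 628257*(-3132192))) = 10280449/(3*(551753 + 1967821549344)) = (10280449/3)/1967822101097 = (10280449/3)*(1/1967822101097) = 10280449/5903466303291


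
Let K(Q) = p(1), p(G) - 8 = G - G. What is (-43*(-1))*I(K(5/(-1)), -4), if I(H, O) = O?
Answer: -172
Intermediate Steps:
p(G) = 8 (p(G) = 8 + (G - G) = 8 + 0 = 8)
K(Q) = 8
(-43*(-1))*I(K(5/(-1)), -4) = -43*(-1)*(-4) = 43*(-4) = -172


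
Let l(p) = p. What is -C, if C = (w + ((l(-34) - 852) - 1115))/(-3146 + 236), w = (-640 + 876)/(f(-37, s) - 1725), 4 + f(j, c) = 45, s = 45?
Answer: -84248/122511 ≈ -0.68768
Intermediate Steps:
f(j, c) = 41 (f(j, c) = -4 + 45 = 41)
w = -59/421 (w = (-640 + 876)/(41 - 1725) = 236/(-1684) = 236*(-1/1684) = -59/421 ≈ -0.14014)
C = 84248/122511 (C = (-59/421 + ((-34 - 852) - 1115))/(-3146 + 236) = (-59/421 + (-886 - 1115))/(-2910) = (-59/421 - 2001)*(-1/2910) = -842480/421*(-1/2910) = 84248/122511 ≈ 0.68768)
-C = -1*84248/122511 = -84248/122511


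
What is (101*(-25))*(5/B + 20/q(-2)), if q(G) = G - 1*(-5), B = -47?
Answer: -2335625/141 ≈ -16565.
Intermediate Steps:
q(G) = 5 + G (q(G) = G + 5 = 5 + G)
(101*(-25))*(5/B + 20/q(-2)) = (101*(-25))*(5/(-47) + 20/(5 - 2)) = -2525*(5*(-1/47) + 20/3) = -2525*(-5/47 + 20*(⅓)) = -2525*(-5/47 + 20/3) = -2525*925/141 = -2335625/141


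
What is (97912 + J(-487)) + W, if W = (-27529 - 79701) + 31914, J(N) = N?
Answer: 22109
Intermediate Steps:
W = -75316 (W = -107230 + 31914 = -75316)
(97912 + J(-487)) + W = (97912 - 487) - 75316 = 97425 - 75316 = 22109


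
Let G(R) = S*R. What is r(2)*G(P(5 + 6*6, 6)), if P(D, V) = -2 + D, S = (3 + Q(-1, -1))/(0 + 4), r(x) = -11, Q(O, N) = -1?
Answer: -429/2 ≈ -214.50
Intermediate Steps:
S = 1/2 (S = (3 - 1)/(0 + 4) = 2/4 = 2*(1/4) = 1/2 ≈ 0.50000)
G(R) = R/2
r(2)*G(P(5 + 6*6, 6)) = -11*(-2 + (5 + 6*6))/2 = -11*(-2 + (5 + 36))/2 = -11*(-2 + 41)/2 = -11*39/2 = -429/2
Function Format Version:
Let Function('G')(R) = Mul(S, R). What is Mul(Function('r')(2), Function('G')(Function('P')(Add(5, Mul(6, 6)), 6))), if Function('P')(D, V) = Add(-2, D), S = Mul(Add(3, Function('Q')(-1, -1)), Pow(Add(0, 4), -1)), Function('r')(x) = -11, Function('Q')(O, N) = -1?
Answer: Rational(-429, 2) ≈ -214.50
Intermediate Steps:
S = Rational(1, 2) (S = Mul(Add(3, -1), Pow(Add(0, 4), -1)) = Mul(2, Pow(4, -1)) = Mul(2, Rational(1, 4)) = Rational(1, 2) ≈ 0.50000)
Function('G')(R) = Mul(Rational(1, 2), R)
Mul(Function('r')(2), Function('G')(Function('P')(Add(5, Mul(6, 6)), 6))) = Mul(-11, Mul(Rational(1, 2), Add(-2, Add(5, Mul(6, 6))))) = Mul(-11, Mul(Rational(1, 2), Add(-2, Add(5, 36)))) = Mul(-11, Mul(Rational(1, 2), Add(-2, 41))) = Mul(-11, Mul(Rational(1, 2), 39)) = Mul(-11, Rational(39, 2)) = Rational(-429, 2)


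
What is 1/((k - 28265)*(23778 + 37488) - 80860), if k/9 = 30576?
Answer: 1/15127658594 ≈ 6.6104e-11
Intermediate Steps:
k = 275184 (k = 9*30576 = 275184)
1/((k - 28265)*(23778 + 37488) - 80860) = 1/((275184 - 28265)*(23778 + 37488) - 80860) = 1/(246919*61266 - 80860) = 1/(15127739454 - 80860) = 1/15127658594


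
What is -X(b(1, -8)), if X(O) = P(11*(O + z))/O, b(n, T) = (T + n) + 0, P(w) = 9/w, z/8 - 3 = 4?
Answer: 9/3773 ≈ 0.0023854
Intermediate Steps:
z = 56 (z = 24 + 8*4 = 24 + 32 = 56)
b(n, T) = T + n
X(O) = 9/(O*(616 + 11*O)) (X(O) = (9/((11*(O + 56))))/O = (9/((11*(56 + O))))/O = (9/(616 + 11*O))/O = 9/(O*(616 + 11*O)))
-X(b(1, -8)) = -9/(11*(-8 + 1)*(56 + (-8 + 1))) = -9/(11*(-7)*(56 - 7)) = -9*(-1)/(11*7*49) = -1*(-9/3773) = 9/3773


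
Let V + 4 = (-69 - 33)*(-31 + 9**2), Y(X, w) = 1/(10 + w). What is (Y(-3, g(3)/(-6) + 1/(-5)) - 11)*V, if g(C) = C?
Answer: 5170352/93 ≈ 55595.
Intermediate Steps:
V = -5104 (V = -4 + (-69 - 33)*(-31 + 9**2) = -4 - 102*(-31 + 81) = -4 - 102*50 = -4 - 5100 = -5104)
(Y(-3, g(3)/(-6) + 1/(-5)) - 11)*V = (1/(10 + (3/(-6) + 1/(-5))) - 11)*(-5104) = (1/(10 + (3*(-1/6) + 1*(-1/5))) - 11)*(-5104) = (1/(10 + (-1/2 - 1/5)) - 11)*(-5104) = (1/(10 - 7/10) - 11)*(-5104) = (1/(93/10) - 11)*(-5104) = (10/93 - 11)*(-5104) = -1013/93*(-5104) = 5170352/93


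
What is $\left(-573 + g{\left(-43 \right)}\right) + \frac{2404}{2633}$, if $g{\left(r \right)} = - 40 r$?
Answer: $\frac{3022455}{2633} \approx 1147.9$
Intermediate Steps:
$\left(-573 + g{\left(-43 \right)}\right) + \frac{2404}{2633} = \left(-573 - -1720\right) + \frac{2404}{2633} = \left(-573 + 1720\right) + 2404 \cdot \frac{1}{2633} = 1147 + \frac{2404}{2633} = \frac{3022455}{2633}$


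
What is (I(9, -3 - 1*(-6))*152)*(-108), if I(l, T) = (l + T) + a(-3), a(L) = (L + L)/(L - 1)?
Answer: -221616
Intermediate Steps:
a(L) = 2*L/(-1 + L) (a(L) = (2*L)/(-1 + L) = 2*L/(-1 + L))
I(l, T) = 3/2 + T + l (I(l, T) = (l + T) + 2*(-3)/(-1 - 3) = (T + l) + 2*(-3)/(-4) = (T + l) + 2*(-3)*(-¼) = (T + l) + 3/2 = 3/2 + T + l)
(I(9, -3 - 1*(-6))*152)*(-108) = ((3/2 + (-3 - 1*(-6)) + 9)*152)*(-108) = ((3/2 + (-3 + 6) + 9)*152)*(-108) = ((3/2 + 3 + 9)*152)*(-108) = ((27/2)*152)*(-108) = 2052*(-108) = -221616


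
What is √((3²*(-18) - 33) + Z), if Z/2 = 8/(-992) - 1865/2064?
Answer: 13*I*√297997482/15996 ≈ 14.029*I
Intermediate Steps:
Z = -58331/31992 (Z = 2*(8/(-992) - 1865/2064) = 2*(8*(-1/992) - 1865*1/2064) = 2*(-1/124 - 1865/2064) = 2*(-58331/63984) = -58331/31992 ≈ -1.8233)
√((3²*(-18) - 33) + Z) = √((3²*(-18) - 33) - 58331/31992) = √((9*(-18) - 33) - 58331/31992) = √((-162 - 33) - 58331/31992) = √(-195 - 58331/31992) = √(-6296771/31992) = 13*I*√297997482/15996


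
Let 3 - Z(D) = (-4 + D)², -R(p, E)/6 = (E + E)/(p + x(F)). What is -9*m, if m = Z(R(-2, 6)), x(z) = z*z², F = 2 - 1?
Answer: 41589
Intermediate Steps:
F = 1
x(z) = z³
R(p, E) = -12*E/(1 + p) (R(p, E) = -6*(E + E)/(p + 1³) = -6*2*E/(p + 1) = -6*2*E/(1 + p) = -12*E/(1 + p))
Z(D) = 3 - (-4 + D)²
m = -4621 (m = 3 - (-4 - 12*6/(1 - 2))² = 3 - (-4 - 12*6/(-1))² = 3 - (-4 - 12*6*(-1))² = 3 - (-4 + 72)² = 3 - 1*68² = 3 - 1*4624 = 3 - 4624 = -4621)
-9*m = -9*(-4621) = 41589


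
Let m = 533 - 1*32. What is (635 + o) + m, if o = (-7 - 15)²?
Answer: 1620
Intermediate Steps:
m = 501 (m = 533 - 32 = 501)
o = 484 (o = (-22)² = 484)
(635 + o) + m = (635 + 484) + 501 = 1119 + 501 = 1620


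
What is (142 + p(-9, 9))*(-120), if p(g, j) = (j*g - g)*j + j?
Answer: 59640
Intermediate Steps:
p(g, j) = j + j*(-g + g*j) (p(g, j) = (g*j - g)*j + j = (-g + g*j)*j + j = j*(-g + g*j) + j = j + j*(-g + g*j))
(142 + p(-9, 9))*(-120) = (142 + 9*(1 - 1*(-9) - 9*9))*(-120) = (142 + 9*(1 + 9 - 81))*(-120) = (142 + 9*(-71))*(-120) = (142 - 639)*(-120) = -497*(-120) = 59640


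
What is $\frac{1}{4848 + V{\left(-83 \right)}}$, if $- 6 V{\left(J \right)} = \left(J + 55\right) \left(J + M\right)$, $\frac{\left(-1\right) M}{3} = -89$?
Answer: $\frac{3}{17120} \approx 0.00017523$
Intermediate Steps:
$M = 267$ ($M = \left(-3\right) \left(-89\right) = 267$)
$V{\left(J \right)} = - \frac{\left(55 + J\right) \left(267 + J\right)}{6}$ ($V{\left(J \right)} = - \frac{\left(J + 55\right) \left(J + 267\right)}{6} = - \frac{\left(55 + J\right) \left(267 + J\right)}{6}$)
$\frac{1}{4848 + V{\left(-83 \right)}} = \frac{1}{4848 - \left(- \frac{12041}{6} + \frac{6889}{6}\right)} = \frac{1}{4848 - - \frac{2576}{3}} = \frac{1}{4848 + \frac{2576}{3}} = \frac{1}{\frac{17120}{3}} = \frac{3}{17120}$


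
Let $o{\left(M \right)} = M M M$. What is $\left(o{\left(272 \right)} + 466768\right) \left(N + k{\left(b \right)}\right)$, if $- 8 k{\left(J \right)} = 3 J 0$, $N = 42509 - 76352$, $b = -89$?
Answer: $-696841448688$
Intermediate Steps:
$N = -33843$
$k{\left(J \right)} = 0$ ($k{\left(J \right)} = - \frac{3 J 0}{8} = \left(- \frac{1}{8}\right) 0 = 0$)
$o{\left(M \right)} = M^{3}$ ($o{\left(M \right)} = M^{2} M = M^{3}$)
$\left(o{\left(272 \right)} + 466768\right) \left(N + k{\left(b \right)}\right) = \left(272^{3} + 466768\right) \left(-33843 + 0\right) = \left(20123648 + 466768\right) \left(-33843\right) = 20590416 \left(-33843\right) = -696841448688$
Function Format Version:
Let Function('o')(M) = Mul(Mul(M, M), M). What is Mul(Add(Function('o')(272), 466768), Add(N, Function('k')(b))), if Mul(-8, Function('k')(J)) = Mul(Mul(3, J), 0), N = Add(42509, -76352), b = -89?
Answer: -696841448688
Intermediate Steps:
N = -33843
Function('k')(J) = 0 (Function('k')(J) = Mul(Rational(-1, 8), Mul(Mul(3, J), 0)) = Mul(Rational(-1, 8), 0) = 0)
Function('o')(M) = Pow(M, 3) (Function('o')(M) = Mul(Pow(M, 2), M) = Pow(M, 3))
Mul(Add(Function('o')(272), 466768), Add(N, Function('k')(b))) = Mul(Add(Pow(272, 3), 466768), Add(-33843, 0)) = Mul(Add(20123648, 466768), -33843) = Mul(20590416, -33843) = -696841448688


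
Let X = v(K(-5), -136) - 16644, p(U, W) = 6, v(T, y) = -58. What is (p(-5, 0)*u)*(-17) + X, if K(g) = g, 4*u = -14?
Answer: -16345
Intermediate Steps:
u = -7/2 (u = (¼)*(-14) = -7/2 ≈ -3.5000)
X = -16702 (X = -58 - 16644 = -16702)
(p(-5, 0)*u)*(-17) + X = (6*(-7/2))*(-17) - 16702 = -21*(-17) - 16702 = 357 - 16702 = -16345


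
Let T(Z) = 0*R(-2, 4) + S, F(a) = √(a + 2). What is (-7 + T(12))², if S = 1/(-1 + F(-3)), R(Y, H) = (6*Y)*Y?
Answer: (15 + I)²/4 ≈ 56.0 + 7.5*I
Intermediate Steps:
R(Y, H) = 6*Y²
F(a) = √(2 + a)
S = (-1 - I)/2 (S = 1/(-1 + √(2 - 3)) = 1/(-1 + √(-1)) = 1/(-1 + I) = (-1 - I)/2 ≈ -0.5 - 0.5*I)
T(Z) = -½ - I/2 (T(Z) = 0*(6*(-2)²) + (-½ - I/2) = 0*(6*4) + (-½ - I/2) = 0*24 + (-½ - I/2) = 0 + (-½ - I/2) = -½ - I/2)
(-7 + T(12))² = (-7 + (-½ - I/2))² = (-15/2 - I/2)²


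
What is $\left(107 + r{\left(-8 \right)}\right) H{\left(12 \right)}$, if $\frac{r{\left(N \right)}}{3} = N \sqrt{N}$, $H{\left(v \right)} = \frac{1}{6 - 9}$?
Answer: $- \frac{107}{3} + 16 i \sqrt{2} \approx -35.667 + 22.627 i$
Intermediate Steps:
$H{\left(v \right)} = - \frac{1}{3}$ ($H{\left(v \right)} = \frac{1}{-3} = - \frac{1}{3}$)
$r{\left(N \right)} = 3 N^{\frac{3}{2}}$ ($r{\left(N \right)} = 3 N \sqrt{N} = 3 N^{\frac{3}{2}}$)
$\left(107 + r{\left(-8 \right)}\right) H{\left(12 \right)} = \left(107 + 3 \left(-8\right)^{\frac{3}{2}}\right) \left(- \frac{1}{3}\right) = \left(107 + 3 \left(- 16 i \sqrt{2}\right)\right) \left(- \frac{1}{3}\right) = \left(107 - 48 i \sqrt{2}\right) \left(- \frac{1}{3}\right) = - \frac{107}{3} + 16 i \sqrt{2}$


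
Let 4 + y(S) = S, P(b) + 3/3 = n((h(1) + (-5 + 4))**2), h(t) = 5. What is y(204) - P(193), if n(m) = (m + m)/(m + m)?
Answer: 200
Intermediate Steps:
n(m) = 1 (n(m) = (2*m)/((2*m)) = (2*m)*(1/(2*m)) = 1)
P(b) = 0 (P(b) = -1 + 1 = 0)
y(S) = -4 + S
y(204) - P(193) = (-4 + 204) - 1*0 = 200 + 0 = 200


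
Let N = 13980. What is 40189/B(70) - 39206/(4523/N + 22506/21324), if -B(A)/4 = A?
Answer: -274089325279529/9591921080 ≈ -28575.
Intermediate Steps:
B(A) = -4*A
40189/B(70) - 39206/(4523/N + 22506/21324) = 40189/((-4*70)) - 39206/(4523/13980 + 22506/21324) = 40189/(-280) - 39206/(4523*(1/13980) + 22506*(1/21324)) = 40189*(-1/280) - 39206/(4523/13980 + 3751/3554) = -40189/280 - 39206/34256861/24842460 = -40189/280 - 39206*24842460/34256861 = -40189/280 - 973973486760/34256861 = -274089325279529/9591921080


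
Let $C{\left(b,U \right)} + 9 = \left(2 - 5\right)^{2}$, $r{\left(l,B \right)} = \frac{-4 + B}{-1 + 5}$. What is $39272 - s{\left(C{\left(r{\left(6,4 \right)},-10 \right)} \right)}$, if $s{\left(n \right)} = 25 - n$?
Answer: $39247$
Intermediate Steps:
$r{\left(l,B \right)} = -1 + \frac{B}{4}$ ($r{\left(l,B \right)} = \frac{-4 + B}{4} = \left(-4 + B\right) \frac{1}{4} = -1 + \frac{B}{4}$)
$C{\left(b,U \right)} = 0$ ($C{\left(b,U \right)} = -9 + \left(2 - 5\right)^{2} = -9 + \left(-3\right)^{2} = -9 + 9 = 0$)
$39272 - s{\left(C{\left(r{\left(6,4 \right)},-10 \right)} \right)} = 39272 - \left(25 - 0\right) = 39272 - \left(25 + 0\right) = 39272 - 25 = 39247$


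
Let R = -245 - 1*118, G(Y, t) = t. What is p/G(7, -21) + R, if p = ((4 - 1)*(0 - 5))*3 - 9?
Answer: -2523/7 ≈ -360.43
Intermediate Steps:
p = -54 (p = (3*(-5))*3 - 9 = -15*3 - 9 = -45 - 9 = -54)
R = -363 (R = -245 - 118 = -363)
p/G(7, -21) + R = -54/(-21) - 363 = -54*(-1/21) - 363 = 18/7 - 363 = -2523/7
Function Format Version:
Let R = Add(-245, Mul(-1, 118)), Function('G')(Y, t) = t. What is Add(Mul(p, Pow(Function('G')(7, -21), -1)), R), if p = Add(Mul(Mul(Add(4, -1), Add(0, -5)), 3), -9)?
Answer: Rational(-2523, 7) ≈ -360.43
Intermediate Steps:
p = -54 (p = Add(Mul(Mul(3, -5), 3), -9) = Add(Mul(-15, 3), -9) = Add(-45, -9) = -54)
R = -363 (R = Add(-245, -118) = -363)
Add(Mul(p, Pow(Function('G')(7, -21), -1)), R) = Add(Mul(-54, Pow(-21, -1)), -363) = Add(Mul(-54, Rational(-1, 21)), -363) = Add(Rational(18, 7), -363) = Rational(-2523, 7)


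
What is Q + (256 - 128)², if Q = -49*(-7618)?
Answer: 389666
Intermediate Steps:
Q = 373282
Q + (256 - 128)² = 373282 + (256 - 128)² = 373282 + 128² = 373282 + 16384 = 389666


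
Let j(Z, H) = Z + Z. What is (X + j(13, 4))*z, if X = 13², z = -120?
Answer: -23400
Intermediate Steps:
j(Z, H) = 2*Z
X = 169
(X + j(13, 4))*z = (169 + 2*13)*(-120) = (169 + 26)*(-120) = 195*(-120) = -23400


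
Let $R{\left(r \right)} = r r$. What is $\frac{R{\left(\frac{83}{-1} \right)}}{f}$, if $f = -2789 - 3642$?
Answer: $- \frac{6889}{6431} \approx -1.0712$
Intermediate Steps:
$f = -6431$ ($f = -2789 - 3642 = -6431$)
$R{\left(r \right)} = r^{2}$
$\frac{R{\left(\frac{83}{-1} \right)}}{f} = \frac{\left(\frac{83}{-1}\right)^{2}}{-6431} = \left(83 \left(-1\right)\right)^{2} \left(- \frac{1}{6431}\right) = \left(-83\right)^{2} \left(- \frac{1}{6431}\right) = 6889 \left(- \frac{1}{6431}\right) = - \frac{6889}{6431}$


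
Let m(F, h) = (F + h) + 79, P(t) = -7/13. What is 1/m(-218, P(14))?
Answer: -13/1814 ≈ -0.0071665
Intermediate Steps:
P(t) = -7/13 (P(t) = -7*1/13 = -7/13)
m(F, h) = 79 + F + h
1/m(-218, P(14)) = 1/(79 - 218 - 7/13) = 1/(-1814/13) = -13/1814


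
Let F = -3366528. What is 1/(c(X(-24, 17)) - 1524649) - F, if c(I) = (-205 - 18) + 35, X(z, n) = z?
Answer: 5133406455935/1524837 ≈ 3.3665e+6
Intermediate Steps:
c(I) = -188 (c(I) = -223 + 35 = -188)
1/(c(X(-24, 17)) - 1524649) - F = 1/(-188 - 1524649) - 1*(-3366528) = 1/(-1524837) + 3366528 = -1/1524837 + 3366528 = 5133406455935/1524837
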